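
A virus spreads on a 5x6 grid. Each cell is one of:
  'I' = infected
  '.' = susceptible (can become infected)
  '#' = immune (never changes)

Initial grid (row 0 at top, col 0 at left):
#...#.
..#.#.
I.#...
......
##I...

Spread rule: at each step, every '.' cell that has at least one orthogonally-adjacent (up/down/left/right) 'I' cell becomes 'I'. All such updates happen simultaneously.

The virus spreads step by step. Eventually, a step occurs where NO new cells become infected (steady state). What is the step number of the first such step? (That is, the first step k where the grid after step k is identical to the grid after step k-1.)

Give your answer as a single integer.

Answer: 8

Derivation:
Step 0 (initial): 2 infected
Step 1: +5 new -> 7 infected
Step 2: +4 new -> 11 infected
Step 3: +4 new -> 15 infected
Step 4: +4 new -> 19 infected
Step 5: +2 new -> 21 infected
Step 6: +1 new -> 22 infected
Step 7: +1 new -> 23 infected
Step 8: +0 new -> 23 infected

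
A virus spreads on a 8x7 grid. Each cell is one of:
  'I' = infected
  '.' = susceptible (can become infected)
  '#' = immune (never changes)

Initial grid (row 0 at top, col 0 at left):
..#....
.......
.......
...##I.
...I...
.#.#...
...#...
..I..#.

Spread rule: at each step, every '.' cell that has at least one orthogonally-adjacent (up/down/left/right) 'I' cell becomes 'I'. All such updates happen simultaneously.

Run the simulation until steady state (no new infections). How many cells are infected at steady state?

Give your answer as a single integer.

Step 0 (initial): 3 infected
Step 1: +8 new -> 11 infected
Step 2: +12 new -> 23 infected
Step 3: +11 new -> 34 infected
Step 4: +8 new -> 42 infected
Step 5: +4 new -> 46 infected
Step 6: +2 new -> 48 infected
Step 7: +1 new -> 49 infected
Step 8: +0 new -> 49 infected

Answer: 49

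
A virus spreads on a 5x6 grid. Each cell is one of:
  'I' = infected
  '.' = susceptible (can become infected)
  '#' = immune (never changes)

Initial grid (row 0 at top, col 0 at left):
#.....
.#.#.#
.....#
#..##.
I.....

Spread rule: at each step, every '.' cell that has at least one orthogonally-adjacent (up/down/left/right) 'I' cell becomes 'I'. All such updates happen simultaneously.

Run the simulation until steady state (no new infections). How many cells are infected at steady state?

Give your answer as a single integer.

Answer: 22

Derivation:
Step 0 (initial): 1 infected
Step 1: +1 new -> 2 infected
Step 2: +2 new -> 4 infected
Step 3: +3 new -> 7 infected
Step 4: +3 new -> 10 infected
Step 5: +4 new -> 14 infected
Step 6: +3 new -> 17 infected
Step 7: +3 new -> 20 infected
Step 8: +1 new -> 21 infected
Step 9: +1 new -> 22 infected
Step 10: +0 new -> 22 infected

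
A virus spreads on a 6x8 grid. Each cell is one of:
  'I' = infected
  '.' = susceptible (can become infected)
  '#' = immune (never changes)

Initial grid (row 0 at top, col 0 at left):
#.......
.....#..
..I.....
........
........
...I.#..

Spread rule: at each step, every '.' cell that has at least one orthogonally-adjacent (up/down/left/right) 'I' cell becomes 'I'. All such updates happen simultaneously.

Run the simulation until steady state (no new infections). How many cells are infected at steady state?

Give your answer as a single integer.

Step 0 (initial): 2 infected
Step 1: +7 new -> 9 infected
Step 2: +10 new -> 19 infected
Step 3: +10 new -> 29 infected
Step 4: +5 new -> 34 infected
Step 5: +6 new -> 40 infected
Step 6: +4 new -> 44 infected
Step 7: +1 new -> 45 infected
Step 8: +0 new -> 45 infected

Answer: 45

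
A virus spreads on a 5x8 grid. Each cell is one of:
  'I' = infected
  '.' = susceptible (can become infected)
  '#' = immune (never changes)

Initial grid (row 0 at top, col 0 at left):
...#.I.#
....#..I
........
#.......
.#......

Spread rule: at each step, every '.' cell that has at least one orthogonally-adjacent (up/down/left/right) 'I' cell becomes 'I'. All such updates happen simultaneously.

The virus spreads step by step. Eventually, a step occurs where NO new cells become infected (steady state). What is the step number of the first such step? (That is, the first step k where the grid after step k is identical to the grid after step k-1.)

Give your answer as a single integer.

Answer: 10

Derivation:
Step 0 (initial): 2 infected
Step 1: +5 new -> 7 infected
Step 2: +3 new -> 10 infected
Step 3: +4 new -> 14 infected
Step 4: +4 new -> 18 infected
Step 5: +4 new -> 22 infected
Step 6: +4 new -> 26 infected
Step 7: +5 new -> 31 infected
Step 8: +2 new -> 33 infected
Step 9: +1 new -> 34 infected
Step 10: +0 new -> 34 infected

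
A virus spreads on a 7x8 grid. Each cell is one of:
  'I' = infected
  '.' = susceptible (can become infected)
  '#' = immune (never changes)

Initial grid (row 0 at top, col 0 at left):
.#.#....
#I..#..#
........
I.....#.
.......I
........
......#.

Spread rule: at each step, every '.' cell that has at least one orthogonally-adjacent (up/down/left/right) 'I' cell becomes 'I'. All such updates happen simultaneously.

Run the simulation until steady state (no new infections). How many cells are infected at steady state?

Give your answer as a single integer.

Step 0 (initial): 3 infected
Step 1: +8 new -> 11 infected
Step 2: +10 new -> 21 infected
Step 3: +9 new -> 30 infected
Step 4: +9 new -> 39 infected
Step 5: +5 new -> 44 infected
Step 6: +3 new -> 47 infected
Step 7: +1 new -> 48 infected
Step 8: +0 new -> 48 infected

Answer: 48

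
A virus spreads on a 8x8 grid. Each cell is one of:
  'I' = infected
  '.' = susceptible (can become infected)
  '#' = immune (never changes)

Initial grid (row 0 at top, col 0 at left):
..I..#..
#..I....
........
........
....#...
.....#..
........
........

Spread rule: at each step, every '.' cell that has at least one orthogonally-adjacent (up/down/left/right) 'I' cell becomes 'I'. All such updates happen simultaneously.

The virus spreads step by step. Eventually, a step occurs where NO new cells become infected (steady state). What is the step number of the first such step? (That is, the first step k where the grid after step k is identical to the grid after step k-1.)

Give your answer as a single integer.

Step 0 (initial): 2 infected
Step 1: +5 new -> 7 infected
Step 2: +7 new -> 14 infected
Step 3: +6 new -> 20 infected
Step 4: +8 new -> 28 infected
Step 5: +9 new -> 37 infected
Step 6: +7 new -> 44 infected
Step 7: +7 new -> 51 infected
Step 8: +5 new -> 56 infected
Step 9: +3 new -> 59 infected
Step 10: +1 new -> 60 infected
Step 11: +0 new -> 60 infected

Answer: 11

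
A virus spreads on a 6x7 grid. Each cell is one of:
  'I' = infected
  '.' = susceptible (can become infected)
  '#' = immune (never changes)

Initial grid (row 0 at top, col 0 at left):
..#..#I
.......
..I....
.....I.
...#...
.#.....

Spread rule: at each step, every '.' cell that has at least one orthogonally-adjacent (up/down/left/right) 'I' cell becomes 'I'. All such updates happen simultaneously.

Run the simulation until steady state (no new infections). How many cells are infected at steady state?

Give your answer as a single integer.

Answer: 38

Derivation:
Step 0 (initial): 3 infected
Step 1: +9 new -> 12 infected
Step 2: +12 new -> 24 infected
Step 3: +9 new -> 33 infected
Step 4: +4 new -> 37 infected
Step 5: +1 new -> 38 infected
Step 6: +0 new -> 38 infected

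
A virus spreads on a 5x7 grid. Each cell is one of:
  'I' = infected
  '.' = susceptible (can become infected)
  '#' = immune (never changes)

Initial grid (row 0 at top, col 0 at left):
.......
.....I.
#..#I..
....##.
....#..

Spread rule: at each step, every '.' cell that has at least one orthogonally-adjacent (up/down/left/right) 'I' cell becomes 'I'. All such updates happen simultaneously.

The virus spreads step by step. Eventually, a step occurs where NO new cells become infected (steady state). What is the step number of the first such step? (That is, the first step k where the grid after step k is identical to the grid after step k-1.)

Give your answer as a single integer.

Answer: 9

Derivation:
Step 0 (initial): 2 infected
Step 1: +4 new -> 6 infected
Step 2: +4 new -> 10 infected
Step 3: +3 new -> 13 infected
Step 4: +4 new -> 17 infected
Step 5: +5 new -> 22 infected
Step 6: +4 new -> 26 infected
Step 7: +3 new -> 29 infected
Step 8: +1 new -> 30 infected
Step 9: +0 new -> 30 infected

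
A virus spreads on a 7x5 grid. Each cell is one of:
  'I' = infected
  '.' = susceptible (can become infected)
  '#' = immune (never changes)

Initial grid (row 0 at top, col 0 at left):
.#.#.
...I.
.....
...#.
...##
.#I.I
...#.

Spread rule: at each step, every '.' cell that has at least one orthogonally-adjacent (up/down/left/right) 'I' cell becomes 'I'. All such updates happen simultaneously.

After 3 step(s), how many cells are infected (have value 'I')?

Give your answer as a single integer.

Answer: 24

Derivation:
Step 0 (initial): 3 infected
Step 1: +7 new -> 10 infected
Step 2: +8 new -> 18 infected
Step 3: +6 new -> 24 infected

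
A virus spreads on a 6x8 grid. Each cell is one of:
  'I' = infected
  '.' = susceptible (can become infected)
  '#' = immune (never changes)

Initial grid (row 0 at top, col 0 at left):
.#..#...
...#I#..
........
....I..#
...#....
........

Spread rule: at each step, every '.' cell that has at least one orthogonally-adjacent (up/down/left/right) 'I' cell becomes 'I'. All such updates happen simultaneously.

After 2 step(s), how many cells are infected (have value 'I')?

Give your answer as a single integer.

Answer: 12

Derivation:
Step 0 (initial): 2 infected
Step 1: +4 new -> 6 infected
Step 2: +6 new -> 12 infected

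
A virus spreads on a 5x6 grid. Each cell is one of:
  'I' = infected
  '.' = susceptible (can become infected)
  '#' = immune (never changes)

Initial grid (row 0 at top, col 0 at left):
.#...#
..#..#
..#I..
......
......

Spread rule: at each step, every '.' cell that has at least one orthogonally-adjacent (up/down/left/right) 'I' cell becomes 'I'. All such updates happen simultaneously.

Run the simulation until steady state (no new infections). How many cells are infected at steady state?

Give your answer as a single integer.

Step 0 (initial): 1 infected
Step 1: +3 new -> 4 infected
Step 2: +6 new -> 10 infected
Step 3: +6 new -> 16 infected
Step 4: +4 new -> 20 infected
Step 5: +3 new -> 23 infected
Step 6: +1 new -> 24 infected
Step 7: +1 new -> 25 infected
Step 8: +0 new -> 25 infected

Answer: 25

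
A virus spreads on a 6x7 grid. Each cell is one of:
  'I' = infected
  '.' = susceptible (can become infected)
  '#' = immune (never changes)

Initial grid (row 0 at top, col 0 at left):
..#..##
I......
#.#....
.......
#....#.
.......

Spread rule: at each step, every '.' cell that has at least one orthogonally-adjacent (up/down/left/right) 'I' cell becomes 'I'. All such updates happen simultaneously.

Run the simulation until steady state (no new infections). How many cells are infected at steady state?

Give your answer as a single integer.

Answer: 35

Derivation:
Step 0 (initial): 1 infected
Step 1: +2 new -> 3 infected
Step 2: +3 new -> 6 infected
Step 3: +2 new -> 8 infected
Step 4: +6 new -> 14 infected
Step 5: +6 new -> 20 infected
Step 6: +6 new -> 26 infected
Step 7: +4 new -> 30 infected
Step 8: +2 new -> 32 infected
Step 9: +2 new -> 34 infected
Step 10: +1 new -> 35 infected
Step 11: +0 new -> 35 infected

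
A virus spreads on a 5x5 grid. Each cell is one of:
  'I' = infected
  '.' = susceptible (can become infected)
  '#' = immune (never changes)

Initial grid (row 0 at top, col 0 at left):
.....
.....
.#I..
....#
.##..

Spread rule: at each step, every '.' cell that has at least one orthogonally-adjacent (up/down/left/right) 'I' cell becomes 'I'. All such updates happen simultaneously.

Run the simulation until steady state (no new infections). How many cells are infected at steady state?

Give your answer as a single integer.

Answer: 21

Derivation:
Step 0 (initial): 1 infected
Step 1: +3 new -> 4 infected
Step 2: +6 new -> 10 infected
Step 3: +6 new -> 16 infected
Step 4: +5 new -> 21 infected
Step 5: +0 new -> 21 infected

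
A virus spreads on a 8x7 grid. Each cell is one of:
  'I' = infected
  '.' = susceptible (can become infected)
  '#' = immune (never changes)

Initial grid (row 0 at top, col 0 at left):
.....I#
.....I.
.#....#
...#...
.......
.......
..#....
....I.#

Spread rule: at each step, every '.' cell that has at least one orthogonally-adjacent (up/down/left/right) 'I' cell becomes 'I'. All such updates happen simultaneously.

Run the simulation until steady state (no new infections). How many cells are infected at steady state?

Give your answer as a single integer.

Answer: 50

Derivation:
Step 0 (initial): 3 infected
Step 1: +7 new -> 10 infected
Step 2: +8 new -> 18 infected
Step 3: +11 new -> 29 infected
Step 4: +9 new -> 38 infected
Step 5: +6 new -> 44 infected
Step 6: +4 new -> 48 infected
Step 7: +2 new -> 50 infected
Step 8: +0 new -> 50 infected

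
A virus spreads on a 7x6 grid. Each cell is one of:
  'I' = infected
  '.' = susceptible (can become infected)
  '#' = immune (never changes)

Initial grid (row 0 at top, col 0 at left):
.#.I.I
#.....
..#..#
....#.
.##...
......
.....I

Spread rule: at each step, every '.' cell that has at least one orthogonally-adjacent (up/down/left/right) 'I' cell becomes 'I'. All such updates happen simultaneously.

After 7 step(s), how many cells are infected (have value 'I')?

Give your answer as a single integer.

Step 0 (initial): 3 infected
Step 1: +6 new -> 9 infected
Step 2: +6 new -> 15 infected
Step 3: +7 new -> 22 infected
Step 4: +5 new -> 27 infected
Step 5: +4 new -> 31 infected
Step 6: +2 new -> 33 infected
Step 7: +1 new -> 34 infected

Answer: 34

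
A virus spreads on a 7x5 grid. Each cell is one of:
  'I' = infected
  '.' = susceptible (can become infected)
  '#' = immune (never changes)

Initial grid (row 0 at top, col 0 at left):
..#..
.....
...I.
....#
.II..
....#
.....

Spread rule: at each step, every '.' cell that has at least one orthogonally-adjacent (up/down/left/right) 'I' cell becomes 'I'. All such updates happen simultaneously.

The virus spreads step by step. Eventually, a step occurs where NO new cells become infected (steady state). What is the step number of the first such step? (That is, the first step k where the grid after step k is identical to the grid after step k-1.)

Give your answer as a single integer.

Answer: 6

Derivation:
Step 0 (initial): 3 infected
Step 1: +10 new -> 13 infected
Step 2: +10 new -> 23 infected
Step 3: +5 new -> 28 infected
Step 4: +3 new -> 31 infected
Step 5: +1 new -> 32 infected
Step 6: +0 new -> 32 infected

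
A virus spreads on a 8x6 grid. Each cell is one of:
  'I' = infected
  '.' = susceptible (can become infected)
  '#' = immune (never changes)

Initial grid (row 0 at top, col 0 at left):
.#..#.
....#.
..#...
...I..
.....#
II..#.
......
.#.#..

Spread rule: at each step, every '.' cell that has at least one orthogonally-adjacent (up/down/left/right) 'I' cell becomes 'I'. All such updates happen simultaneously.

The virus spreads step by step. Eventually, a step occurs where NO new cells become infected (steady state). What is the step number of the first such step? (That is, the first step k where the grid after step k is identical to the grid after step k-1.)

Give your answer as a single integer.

Step 0 (initial): 3 infected
Step 1: +9 new -> 12 infected
Step 2: +10 new -> 22 infected
Step 3: +7 new -> 29 infected
Step 4: +5 new -> 34 infected
Step 5: +4 new -> 38 infected
Step 6: +2 new -> 40 infected
Step 7: +0 new -> 40 infected

Answer: 7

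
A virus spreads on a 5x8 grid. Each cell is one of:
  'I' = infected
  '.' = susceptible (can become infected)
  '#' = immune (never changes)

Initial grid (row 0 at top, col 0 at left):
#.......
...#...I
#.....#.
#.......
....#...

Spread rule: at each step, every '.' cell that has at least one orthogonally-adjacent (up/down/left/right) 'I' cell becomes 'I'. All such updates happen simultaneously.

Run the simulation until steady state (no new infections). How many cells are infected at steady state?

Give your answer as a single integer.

Step 0 (initial): 1 infected
Step 1: +3 new -> 4 infected
Step 2: +3 new -> 7 infected
Step 3: +5 new -> 12 infected
Step 4: +4 new -> 16 infected
Step 5: +4 new -> 20 infected
Step 6: +3 new -> 23 infected
Step 7: +5 new -> 28 infected
Step 8: +3 new -> 31 infected
Step 9: +2 new -> 33 infected
Step 10: +1 new -> 34 infected
Step 11: +0 new -> 34 infected

Answer: 34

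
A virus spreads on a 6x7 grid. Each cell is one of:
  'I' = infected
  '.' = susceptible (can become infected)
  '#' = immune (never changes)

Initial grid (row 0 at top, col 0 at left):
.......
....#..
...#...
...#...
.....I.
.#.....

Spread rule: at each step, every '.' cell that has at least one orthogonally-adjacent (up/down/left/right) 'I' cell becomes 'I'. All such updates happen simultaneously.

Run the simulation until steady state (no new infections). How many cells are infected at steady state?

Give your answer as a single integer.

Step 0 (initial): 1 infected
Step 1: +4 new -> 5 infected
Step 2: +6 new -> 11 infected
Step 3: +5 new -> 16 infected
Step 4: +5 new -> 21 infected
Step 5: +5 new -> 26 infected
Step 6: +5 new -> 31 infected
Step 7: +4 new -> 35 infected
Step 8: +2 new -> 37 infected
Step 9: +1 new -> 38 infected
Step 10: +0 new -> 38 infected

Answer: 38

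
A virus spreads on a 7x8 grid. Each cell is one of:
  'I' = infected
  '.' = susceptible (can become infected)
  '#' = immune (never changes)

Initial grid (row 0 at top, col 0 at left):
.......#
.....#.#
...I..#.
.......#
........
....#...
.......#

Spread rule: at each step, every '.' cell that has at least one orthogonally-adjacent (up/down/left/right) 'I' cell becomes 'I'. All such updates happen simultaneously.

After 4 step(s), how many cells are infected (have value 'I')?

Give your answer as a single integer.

Step 0 (initial): 1 infected
Step 1: +4 new -> 5 infected
Step 2: +8 new -> 13 infected
Step 3: +9 new -> 22 infected
Step 4: +9 new -> 31 infected

Answer: 31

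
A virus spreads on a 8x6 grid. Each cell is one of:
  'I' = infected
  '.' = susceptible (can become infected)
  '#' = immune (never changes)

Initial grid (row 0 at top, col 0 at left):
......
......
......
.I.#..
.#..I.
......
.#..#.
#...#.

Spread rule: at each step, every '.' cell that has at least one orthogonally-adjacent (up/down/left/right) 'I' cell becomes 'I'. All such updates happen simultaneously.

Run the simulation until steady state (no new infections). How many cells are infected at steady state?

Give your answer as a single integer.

Step 0 (initial): 2 infected
Step 1: +7 new -> 9 infected
Step 2: +9 new -> 18 infected
Step 3: +10 new -> 28 infected
Step 4: +10 new -> 38 infected
Step 5: +3 new -> 41 infected
Step 6: +1 new -> 42 infected
Step 7: +0 new -> 42 infected

Answer: 42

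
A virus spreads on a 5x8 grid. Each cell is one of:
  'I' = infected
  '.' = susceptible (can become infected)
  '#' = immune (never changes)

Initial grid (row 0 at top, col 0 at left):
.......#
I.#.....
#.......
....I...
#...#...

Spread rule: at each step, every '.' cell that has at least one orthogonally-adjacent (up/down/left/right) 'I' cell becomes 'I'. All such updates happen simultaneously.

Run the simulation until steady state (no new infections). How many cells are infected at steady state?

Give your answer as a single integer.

Step 0 (initial): 2 infected
Step 1: +5 new -> 7 infected
Step 2: +9 new -> 16 infected
Step 3: +10 new -> 26 infected
Step 4: +7 new -> 33 infected
Step 5: +2 new -> 35 infected
Step 6: +0 new -> 35 infected

Answer: 35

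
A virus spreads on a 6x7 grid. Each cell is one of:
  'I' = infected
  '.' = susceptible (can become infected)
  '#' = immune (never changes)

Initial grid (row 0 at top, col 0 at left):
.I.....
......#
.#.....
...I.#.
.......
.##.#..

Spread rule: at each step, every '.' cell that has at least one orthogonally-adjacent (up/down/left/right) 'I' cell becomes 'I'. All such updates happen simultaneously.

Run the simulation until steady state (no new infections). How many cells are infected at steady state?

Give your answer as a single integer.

Answer: 36

Derivation:
Step 0 (initial): 2 infected
Step 1: +7 new -> 9 infected
Step 2: +10 new -> 19 infected
Step 3: +7 new -> 26 infected
Step 4: +6 new -> 32 infected
Step 5: +4 new -> 36 infected
Step 6: +0 new -> 36 infected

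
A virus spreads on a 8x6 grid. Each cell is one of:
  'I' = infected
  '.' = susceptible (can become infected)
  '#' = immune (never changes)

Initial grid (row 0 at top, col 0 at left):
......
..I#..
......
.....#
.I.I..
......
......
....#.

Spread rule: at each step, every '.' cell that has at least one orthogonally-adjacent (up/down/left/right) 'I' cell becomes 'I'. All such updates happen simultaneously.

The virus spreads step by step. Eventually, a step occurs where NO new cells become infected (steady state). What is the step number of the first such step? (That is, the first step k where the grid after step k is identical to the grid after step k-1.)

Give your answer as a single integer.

Answer: 6

Derivation:
Step 0 (initial): 3 infected
Step 1: +10 new -> 13 infected
Step 2: +14 new -> 27 infected
Step 3: +10 new -> 37 infected
Step 4: +6 new -> 43 infected
Step 5: +2 new -> 45 infected
Step 6: +0 new -> 45 infected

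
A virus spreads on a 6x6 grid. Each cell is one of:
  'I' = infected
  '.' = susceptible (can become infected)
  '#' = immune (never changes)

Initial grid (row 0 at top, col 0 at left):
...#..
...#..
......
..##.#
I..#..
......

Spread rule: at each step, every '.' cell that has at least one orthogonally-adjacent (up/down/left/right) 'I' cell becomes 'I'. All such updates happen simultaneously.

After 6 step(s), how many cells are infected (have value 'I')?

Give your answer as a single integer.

Step 0 (initial): 1 infected
Step 1: +3 new -> 4 infected
Step 2: +4 new -> 8 infected
Step 3: +3 new -> 11 infected
Step 4: +4 new -> 15 infected
Step 5: +4 new -> 19 infected
Step 6: +4 new -> 23 infected

Answer: 23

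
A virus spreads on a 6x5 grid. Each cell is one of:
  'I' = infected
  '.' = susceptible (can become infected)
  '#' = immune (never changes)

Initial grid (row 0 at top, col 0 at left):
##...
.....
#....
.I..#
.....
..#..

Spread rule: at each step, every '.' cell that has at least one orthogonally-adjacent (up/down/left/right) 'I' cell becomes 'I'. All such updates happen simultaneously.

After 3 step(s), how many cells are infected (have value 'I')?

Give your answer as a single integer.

Step 0 (initial): 1 infected
Step 1: +4 new -> 5 infected
Step 2: +6 new -> 11 infected
Step 3: +5 new -> 16 infected

Answer: 16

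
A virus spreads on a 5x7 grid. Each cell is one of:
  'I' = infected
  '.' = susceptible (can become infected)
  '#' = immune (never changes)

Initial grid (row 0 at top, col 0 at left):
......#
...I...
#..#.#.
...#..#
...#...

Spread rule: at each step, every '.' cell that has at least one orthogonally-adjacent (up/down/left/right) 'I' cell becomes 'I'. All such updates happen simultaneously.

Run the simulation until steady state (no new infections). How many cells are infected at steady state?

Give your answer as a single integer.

Step 0 (initial): 1 infected
Step 1: +3 new -> 4 infected
Step 2: +6 new -> 10 infected
Step 3: +7 new -> 17 infected
Step 4: +6 new -> 23 infected
Step 5: +3 new -> 26 infected
Step 6: +2 new -> 28 infected
Step 7: +0 new -> 28 infected

Answer: 28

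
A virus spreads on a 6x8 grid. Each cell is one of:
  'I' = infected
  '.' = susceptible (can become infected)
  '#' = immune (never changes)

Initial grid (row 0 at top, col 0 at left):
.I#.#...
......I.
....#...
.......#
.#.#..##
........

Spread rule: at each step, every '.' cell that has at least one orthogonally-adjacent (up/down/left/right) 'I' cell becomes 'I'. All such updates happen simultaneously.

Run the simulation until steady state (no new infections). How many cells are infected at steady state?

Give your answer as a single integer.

Step 0 (initial): 2 infected
Step 1: +6 new -> 8 infected
Step 2: +9 new -> 17 infected
Step 3: +5 new -> 22 infected
Step 4: +6 new -> 28 infected
Step 5: +5 new -> 33 infected
Step 6: +4 new -> 37 infected
Step 7: +3 new -> 40 infected
Step 8: +0 new -> 40 infected

Answer: 40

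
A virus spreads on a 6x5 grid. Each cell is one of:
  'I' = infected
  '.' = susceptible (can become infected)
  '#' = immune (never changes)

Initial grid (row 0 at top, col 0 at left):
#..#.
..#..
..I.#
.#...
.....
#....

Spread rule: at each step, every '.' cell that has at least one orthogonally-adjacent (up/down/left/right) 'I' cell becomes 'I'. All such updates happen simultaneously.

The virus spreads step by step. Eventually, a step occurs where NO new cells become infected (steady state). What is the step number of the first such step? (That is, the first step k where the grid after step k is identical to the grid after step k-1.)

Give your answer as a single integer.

Step 0 (initial): 1 infected
Step 1: +3 new -> 4 infected
Step 2: +5 new -> 9 infected
Step 3: +8 new -> 17 infected
Step 4: +6 new -> 23 infected
Step 5: +1 new -> 24 infected
Step 6: +0 new -> 24 infected

Answer: 6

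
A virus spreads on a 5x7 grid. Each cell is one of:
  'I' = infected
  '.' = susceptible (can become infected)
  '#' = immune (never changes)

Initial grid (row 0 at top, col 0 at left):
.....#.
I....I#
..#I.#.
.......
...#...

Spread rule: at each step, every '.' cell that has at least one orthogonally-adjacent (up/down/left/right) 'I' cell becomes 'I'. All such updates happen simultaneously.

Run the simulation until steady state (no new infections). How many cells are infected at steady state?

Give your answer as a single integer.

Step 0 (initial): 3 infected
Step 1: +7 new -> 10 infected
Step 2: +8 new -> 18 infected
Step 3: +6 new -> 24 infected
Step 4: +3 new -> 27 infected
Step 5: +2 new -> 29 infected
Step 6: +0 new -> 29 infected

Answer: 29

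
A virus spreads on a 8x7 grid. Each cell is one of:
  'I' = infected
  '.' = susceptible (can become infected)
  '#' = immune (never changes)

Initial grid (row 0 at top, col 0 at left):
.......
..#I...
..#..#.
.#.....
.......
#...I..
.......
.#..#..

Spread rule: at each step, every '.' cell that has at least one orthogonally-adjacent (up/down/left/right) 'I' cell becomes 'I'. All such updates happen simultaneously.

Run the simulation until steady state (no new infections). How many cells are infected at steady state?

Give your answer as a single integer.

Step 0 (initial): 2 infected
Step 1: +7 new -> 9 infected
Step 2: +12 new -> 21 infected
Step 3: +12 new -> 33 infected
Step 4: +9 new -> 42 infected
Step 5: +4 new -> 46 infected
Step 6: +3 new -> 49 infected
Step 7: +0 new -> 49 infected

Answer: 49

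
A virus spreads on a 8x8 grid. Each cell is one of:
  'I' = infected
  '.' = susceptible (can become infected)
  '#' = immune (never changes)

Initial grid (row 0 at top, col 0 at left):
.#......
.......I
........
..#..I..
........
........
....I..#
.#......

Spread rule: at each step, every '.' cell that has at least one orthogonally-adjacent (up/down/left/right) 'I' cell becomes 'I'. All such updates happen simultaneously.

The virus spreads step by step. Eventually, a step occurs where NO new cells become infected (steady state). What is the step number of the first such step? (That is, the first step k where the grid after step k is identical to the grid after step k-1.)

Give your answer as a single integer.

Step 0 (initial): 3 infected
Step 1: +11 new -> 14 infected
Step 2: +14 new -> 28 infected
Step 3: +10 new -> 38 infected
Step 4: +8 new -> 46 infected
Step 5: +6 new -> 52 infected
Step 6: +5 new -> 57 infected
Step 7: +2 new -> 59 infected
Step 8: +1 new -> 60 infected
Step 9: +0 new -> 60 infected

Answer: 9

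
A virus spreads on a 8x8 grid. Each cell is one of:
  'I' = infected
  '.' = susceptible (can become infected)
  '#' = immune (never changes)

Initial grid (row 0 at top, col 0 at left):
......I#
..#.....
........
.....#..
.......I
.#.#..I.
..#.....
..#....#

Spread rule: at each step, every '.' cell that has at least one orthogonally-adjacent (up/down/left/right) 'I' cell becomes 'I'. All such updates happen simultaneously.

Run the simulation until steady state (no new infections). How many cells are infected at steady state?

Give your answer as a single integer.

Answer: 56

Derivation:
Step 0 (initial): 3 infected
Step 1: +7 new -> 10 infected
Step 2: +11 new -> 21 infected
Step 3: +6 new -> 27 infected
Step 4: +7 new -> 34 infected
Step 5: +5 new -> 39 infected
Step 6: +6 new -> 45 infected
Step 7: +4 new -> 49 infected
Step 8: +3 new -> 52 infected
Step 9: +1 new -> 53 infected
Step 10: +2 new -> 55 infected
Step 11: +1 new -> 56 infected
Step 12: +0 new -> 56 infected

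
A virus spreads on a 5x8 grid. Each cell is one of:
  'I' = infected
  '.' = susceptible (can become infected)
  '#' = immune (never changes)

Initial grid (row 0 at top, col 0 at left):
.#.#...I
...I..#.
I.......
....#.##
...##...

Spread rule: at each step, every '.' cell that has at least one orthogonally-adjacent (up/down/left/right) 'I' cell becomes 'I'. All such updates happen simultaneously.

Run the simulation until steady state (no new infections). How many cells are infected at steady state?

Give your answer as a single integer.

Step 0 (initial): 3 infected
Step 1: +8 new -> 11 infected
Step 2: +12 new -> 23 infected
Step 3: +4 new -> 27 infected
Step 4: +2 new -> 29 infected
Step 5: +1 new -> 30 infected
Step 6: +1 new -> 31 infected
Step 7: +1 new -> 32 infected
Step 8: +0 new -> 32 infected

Answer: 32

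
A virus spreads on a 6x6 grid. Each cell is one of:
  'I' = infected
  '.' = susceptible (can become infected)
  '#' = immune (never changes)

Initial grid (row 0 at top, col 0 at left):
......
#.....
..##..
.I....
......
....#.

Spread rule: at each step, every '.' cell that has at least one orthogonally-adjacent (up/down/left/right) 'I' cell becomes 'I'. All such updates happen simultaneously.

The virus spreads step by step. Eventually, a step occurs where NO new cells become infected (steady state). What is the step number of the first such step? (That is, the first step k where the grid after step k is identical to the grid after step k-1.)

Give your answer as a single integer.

Answer: 8

Derivation:
Step 0 (initial): 1 infected
Step 1: +4 new -> 5 infected
Step 2: +6 new -> 11 infected
Step 3: +6 new -> 17 infected
Step 4: +7 new -> 24 infected
Step 5: +4 new -> 28 infected
Step 6: +3 new -> 31 infected
Step 7: +1 new -> 32 infected
Step 8: +0 new -> 32 infected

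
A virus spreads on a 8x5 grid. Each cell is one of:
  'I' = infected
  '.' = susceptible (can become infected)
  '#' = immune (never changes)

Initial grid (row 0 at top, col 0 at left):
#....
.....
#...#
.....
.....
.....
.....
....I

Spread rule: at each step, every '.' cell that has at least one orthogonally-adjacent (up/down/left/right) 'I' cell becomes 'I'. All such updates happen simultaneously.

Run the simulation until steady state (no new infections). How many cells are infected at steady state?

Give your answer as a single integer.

Step 0 (initial): 1 infected
Step 1: +2 new -> 3 infected
Step 2: +3 new -> 6 infected
Step 3: +4 new -> 10 infected
Step 4: +5 new -> 15 infected
Step 5: +4 new -> 19 infected
Step 6: +4 new -> 23 infected
Step 7: +4 new -> 27 infected
Step 8: +5 new -> 32 infected
Step 9: +3 new -> 35 infected
Step 10: +2 new -> 37 infected
Step 11: +0 new -> 37 infected

Answer: 37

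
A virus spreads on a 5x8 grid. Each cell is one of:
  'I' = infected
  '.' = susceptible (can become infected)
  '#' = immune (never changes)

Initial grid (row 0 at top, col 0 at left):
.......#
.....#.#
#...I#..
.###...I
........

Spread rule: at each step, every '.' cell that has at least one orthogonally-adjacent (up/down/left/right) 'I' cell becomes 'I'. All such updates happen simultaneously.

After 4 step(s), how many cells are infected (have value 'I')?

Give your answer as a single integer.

Answer: 26

Derivation:
Step 0 (initial): 2 infected
Step 1: +6 new -> 8 infected
Step 2: +7 new -> 15 infected
Step 3: +7 new -> 22 infected
Step 4: +4 new -> 26 infected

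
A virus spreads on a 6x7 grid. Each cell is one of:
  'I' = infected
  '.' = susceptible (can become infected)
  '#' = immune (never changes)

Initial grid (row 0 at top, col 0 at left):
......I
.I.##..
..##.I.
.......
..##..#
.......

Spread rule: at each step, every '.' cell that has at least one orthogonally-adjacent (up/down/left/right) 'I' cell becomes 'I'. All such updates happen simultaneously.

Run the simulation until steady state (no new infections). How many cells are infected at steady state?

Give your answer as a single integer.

Step 0 (initial): 3 infected
Step 1: +10 new -> 13 infected
Step 2: +8 new -> 21 infected
Step 3: +7 new -> 28 infected
Step 4: +4 new -> 32 infected
Step 5: +3 new -> 35 infected
Step 6: +0 new -> 35 infected

Answer: 35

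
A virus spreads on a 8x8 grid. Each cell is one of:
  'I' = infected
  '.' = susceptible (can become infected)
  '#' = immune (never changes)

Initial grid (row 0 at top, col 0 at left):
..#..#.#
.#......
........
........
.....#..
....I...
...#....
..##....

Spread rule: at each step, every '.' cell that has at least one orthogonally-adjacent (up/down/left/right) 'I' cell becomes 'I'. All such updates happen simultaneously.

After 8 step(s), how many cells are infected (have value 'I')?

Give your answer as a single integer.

Answer: 54

Derivation:
Step 0 (initial): 1 infected
Step 1: +4 new -> 5 infected
Step 2: +6 new -> 11 infected
Step 3: +10 new -> 21 infected
Step 4: +11 new -> 32 infected
Step 5: +11 new -> 43 infected
Step 6: +7 new -> 50 infected
Step 7: +3 new -> 53 infected
Step 8: +1 new -> 54 infected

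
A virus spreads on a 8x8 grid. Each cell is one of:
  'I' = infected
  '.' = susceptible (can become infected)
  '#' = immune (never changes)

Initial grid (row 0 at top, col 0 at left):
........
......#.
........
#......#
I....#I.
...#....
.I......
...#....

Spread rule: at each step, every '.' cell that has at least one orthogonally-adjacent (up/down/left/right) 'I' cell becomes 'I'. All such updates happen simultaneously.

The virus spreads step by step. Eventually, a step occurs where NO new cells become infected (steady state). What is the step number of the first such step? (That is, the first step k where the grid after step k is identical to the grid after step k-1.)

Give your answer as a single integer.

Answer: 8

Derivation:
Step 0 (initial): 3 infected
Step 1: +9 new -> 12 infected
Step 2: +11 new -> 23 infected
Step 3: +11 new -> 34 infected
Step 4: +11 new -> 45 infected
Step 5: +7 new -> 52 infected
Step 6: +5 new -> 57 infected
Step 7: +1 new -> 58 infected
Step 8: +0 new -> 58 infected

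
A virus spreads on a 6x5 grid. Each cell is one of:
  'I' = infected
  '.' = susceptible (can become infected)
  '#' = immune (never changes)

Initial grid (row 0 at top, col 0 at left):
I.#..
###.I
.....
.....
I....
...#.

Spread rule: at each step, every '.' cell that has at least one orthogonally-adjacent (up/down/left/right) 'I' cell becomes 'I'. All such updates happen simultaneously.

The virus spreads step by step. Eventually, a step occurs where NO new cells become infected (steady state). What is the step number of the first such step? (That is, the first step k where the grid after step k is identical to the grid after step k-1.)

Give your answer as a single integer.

Step 0 (initial): 3 infected
Step 1: +7 new -> 10 infected
Step 2: +7 new -> 17 infected
Step 3: +7 new -> 24 infected
Step 4: +1 new -> 25 infected
Step 5: +0 new -> 25 infected

Answer: 5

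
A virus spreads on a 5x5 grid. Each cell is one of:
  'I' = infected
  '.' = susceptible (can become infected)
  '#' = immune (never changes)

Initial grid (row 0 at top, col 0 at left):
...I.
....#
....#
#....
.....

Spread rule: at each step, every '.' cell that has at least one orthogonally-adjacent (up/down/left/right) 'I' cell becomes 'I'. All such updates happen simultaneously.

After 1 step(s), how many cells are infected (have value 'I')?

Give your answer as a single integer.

Answer: 4

Derivation:
Step 0 (initial): 1 infected
Step 1: +3 new -> 4 infected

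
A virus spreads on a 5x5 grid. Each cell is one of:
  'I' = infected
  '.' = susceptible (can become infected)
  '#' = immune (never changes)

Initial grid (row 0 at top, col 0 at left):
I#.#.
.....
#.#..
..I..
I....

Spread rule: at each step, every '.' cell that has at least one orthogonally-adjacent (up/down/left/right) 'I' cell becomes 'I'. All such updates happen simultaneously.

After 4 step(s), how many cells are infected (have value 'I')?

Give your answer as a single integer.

Answer: 20

Derivation:
Step 0 (initial): 3 infected
Step 1: +6 new -> 9 infected
Step 2: +5 new -> 14 infected
Step 3: +4 new -> 18 infected
Step 4: +2 new -> 20 infected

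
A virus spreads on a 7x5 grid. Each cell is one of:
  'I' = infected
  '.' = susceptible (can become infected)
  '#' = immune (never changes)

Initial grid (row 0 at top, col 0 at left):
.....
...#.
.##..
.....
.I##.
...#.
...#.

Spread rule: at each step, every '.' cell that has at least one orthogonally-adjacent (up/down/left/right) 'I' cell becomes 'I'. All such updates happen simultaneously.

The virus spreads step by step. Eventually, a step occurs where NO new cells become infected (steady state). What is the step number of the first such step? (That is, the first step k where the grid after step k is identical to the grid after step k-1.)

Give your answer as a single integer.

Step 0 (initial): 1 infected
Step 1: +3 new -> 4 infected
Step 2: +5 new -> 9 infected
Step 3: +4 new -> 13 infected
Step 4: +3 new -> 16 infected
Step 5: +4 new -> 20 infected
Step 6: +4 new -> 24 infected
Step 7: +3 new -> 27 infected
Step 8: +1 new -> 28 infected
Step 9: +0 new -> 28 infected

Answer: 9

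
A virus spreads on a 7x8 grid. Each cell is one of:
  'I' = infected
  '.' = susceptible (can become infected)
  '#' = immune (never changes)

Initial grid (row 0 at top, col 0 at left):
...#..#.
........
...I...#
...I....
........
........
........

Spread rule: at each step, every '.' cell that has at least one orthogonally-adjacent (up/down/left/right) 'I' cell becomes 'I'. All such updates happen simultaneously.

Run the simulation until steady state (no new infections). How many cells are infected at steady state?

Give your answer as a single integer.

Step 0 (initial): 2 infected
Step 1: +6 new -> 8 infected
Step 2: +9 new -> 17 infected
Step 3: +13 new -> 30 infected
Step 4: +11 new -> 41 infected
Step 5: +7 new -> 48 infected
Step 6: +4 new -> 52 infected
Step 7: +1 new -> 53 infected
Step 8: +0 new -> 53 infected

Answer: 53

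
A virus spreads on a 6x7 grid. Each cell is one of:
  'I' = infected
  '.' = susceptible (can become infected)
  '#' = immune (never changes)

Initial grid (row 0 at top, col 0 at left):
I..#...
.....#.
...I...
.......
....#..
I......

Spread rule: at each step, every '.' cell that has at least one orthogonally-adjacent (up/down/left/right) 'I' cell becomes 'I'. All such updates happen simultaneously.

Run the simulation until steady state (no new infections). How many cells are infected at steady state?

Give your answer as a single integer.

Step 0 (initial): 3 infected
Step 1: +8 new -> 11 infected
Step 2: +13 new -> 24 infected
Step 3: +6 new -> 30 infected
Step 4: +5 new -> 35 infected
Step 5: +3 new -> 38 infected
Step 6: +1 new -> 39 infected
Step 7: +0 new -> 39 infected

Answer: 39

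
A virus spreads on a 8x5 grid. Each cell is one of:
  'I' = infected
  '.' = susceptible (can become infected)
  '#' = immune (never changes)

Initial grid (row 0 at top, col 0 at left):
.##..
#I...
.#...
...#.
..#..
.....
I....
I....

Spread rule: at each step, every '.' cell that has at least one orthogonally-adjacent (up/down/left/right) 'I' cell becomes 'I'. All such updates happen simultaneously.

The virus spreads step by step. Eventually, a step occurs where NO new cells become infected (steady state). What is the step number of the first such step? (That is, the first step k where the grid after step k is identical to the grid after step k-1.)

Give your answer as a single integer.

Step 0 (initial): 3 infected
Step 1: +4 new -> 7 infected
Step 2: +6 new -> 13 infected
Step 3: +9 new -> 22 infected
Step 4: +7 new -> 29 infected
Step 5: +3 new -> 32 infected
Step 6: +1 new -> 33 infected
Step 7: +0 new -> 33 infected

Answer: 7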